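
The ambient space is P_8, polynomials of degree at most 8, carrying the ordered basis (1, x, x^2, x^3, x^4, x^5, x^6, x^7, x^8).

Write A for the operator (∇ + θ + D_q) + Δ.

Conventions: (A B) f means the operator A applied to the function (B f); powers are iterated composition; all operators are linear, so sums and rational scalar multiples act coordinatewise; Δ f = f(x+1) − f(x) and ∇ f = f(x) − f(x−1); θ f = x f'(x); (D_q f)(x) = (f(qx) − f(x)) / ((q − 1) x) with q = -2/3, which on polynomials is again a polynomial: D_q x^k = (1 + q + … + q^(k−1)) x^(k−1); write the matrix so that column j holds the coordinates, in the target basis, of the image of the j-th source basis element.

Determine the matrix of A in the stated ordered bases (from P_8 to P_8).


image of 1: 0
image of x: x + 3
image of x^2: 2x^2 + (13/3)x
image of x^3: 3x^3 + (61/9)x^2 + 2
image of x^4: 4x^4 + (229/27)x^3 + 8x
image of x^5: 5x^5 + (865/81)x^4 + 20x^2 + 2
image of x^6: 6x^6 + (3049/243)x^5 + 40x^3 + 12x
image of x^7: 7x^7 + (10669/729)x^6 + 70x^4 + 42x^2 + 2
image of x^8: 8x^8 + (36253/2187)x^7 + 112x^5 + 112x^3 + 16x
each image's coordinates form column j of the matrix

the matrix is [[0, 3, 0, 2, 0, 2, 0, 2, 0]; [0, 1, 13/3, 0, 8, 0, 12, 0, 16]; [0, 0, 2, 61/9, 0, 20, 0, 42, 0]; [0, 0, 0, 3, 229/27, 0, 40, 0, 112]; [0, 0, 0, 0, 4, 865/81, 0, 70, 0]; [0, 0, 0, 0, 0, 5, 3049/243, 0, 112]; [0, 0, 0, 0, 0, 0, 6, 10669/729, 0]; [0, 0, 0, 0, 0, 0, 0, 7, 36253/2187]; [0, 0, 0, 0, 0, 0, 0, 0, 8]] (rows listed top to bottom)


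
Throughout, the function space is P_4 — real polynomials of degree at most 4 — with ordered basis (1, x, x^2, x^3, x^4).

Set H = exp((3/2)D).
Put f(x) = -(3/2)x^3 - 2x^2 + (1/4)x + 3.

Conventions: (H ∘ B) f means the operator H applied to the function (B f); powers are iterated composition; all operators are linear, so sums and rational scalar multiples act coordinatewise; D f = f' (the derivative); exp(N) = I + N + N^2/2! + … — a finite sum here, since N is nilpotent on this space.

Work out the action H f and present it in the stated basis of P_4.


the result is g(x) = -(3/2)x^3 - (35/4)x^2 - (127/8)x - 99/16

order-1 term: -(27/4)x^2 - 6x + 3/8
order-2 term: -(81/8)x - 9/2
order-3 term: -81/16
the series for exp((3/2)D) f terminates at order 3
exp((3/2)D) f = -(3/2)x^3 - (35/4)x^2 - (127/8)x - 99/16


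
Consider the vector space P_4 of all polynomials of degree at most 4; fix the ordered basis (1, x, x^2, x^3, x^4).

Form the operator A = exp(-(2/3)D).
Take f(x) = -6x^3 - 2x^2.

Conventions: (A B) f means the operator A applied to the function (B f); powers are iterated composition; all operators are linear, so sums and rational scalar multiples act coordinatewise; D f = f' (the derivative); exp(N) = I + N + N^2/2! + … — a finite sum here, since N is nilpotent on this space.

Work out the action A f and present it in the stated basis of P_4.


the image equals g(x) = -6x^3 + 10x^2 - (16/3)x + 8/9

order-1 term: 12x^2 + (8/3)x
order-2 term: -8x - 8/9
order-3 term: 16/9
the series for exp(-(2/3)D) f terminates at order 3
exp(-(2/3)D) f = -6x^3 + 10x^2 - (16/3)x + 8/9


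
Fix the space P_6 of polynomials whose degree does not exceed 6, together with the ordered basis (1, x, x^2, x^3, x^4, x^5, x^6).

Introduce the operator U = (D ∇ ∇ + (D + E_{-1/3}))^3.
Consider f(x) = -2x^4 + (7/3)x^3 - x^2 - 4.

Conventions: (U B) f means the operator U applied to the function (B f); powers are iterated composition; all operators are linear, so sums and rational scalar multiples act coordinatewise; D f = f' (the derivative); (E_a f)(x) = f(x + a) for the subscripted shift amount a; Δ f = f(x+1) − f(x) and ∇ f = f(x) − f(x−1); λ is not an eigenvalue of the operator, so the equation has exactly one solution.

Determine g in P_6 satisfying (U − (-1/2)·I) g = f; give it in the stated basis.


write g with unknown coordinates in the stated basis and equate coefficients in (U − (-1/2)·I) g = f
solving from the highest basis element down gives g = -(4/3)x^4 + (26/3)x^3 - (58/3)x^2 + (668/9)x - 13096/81
check: U g = -(4/3)x^4 - 2x^3 + (26/3)x^2 - (334/9)x + 6224/81
so U g − (-1/2)·g = -2x^4 + (7/3)x^3 - x^2 - 4 = f ✓

g(x) = -(4/3)x^4 + (26/3)x^3 - (58/3)x^2 + (668/9)x - 13096/81


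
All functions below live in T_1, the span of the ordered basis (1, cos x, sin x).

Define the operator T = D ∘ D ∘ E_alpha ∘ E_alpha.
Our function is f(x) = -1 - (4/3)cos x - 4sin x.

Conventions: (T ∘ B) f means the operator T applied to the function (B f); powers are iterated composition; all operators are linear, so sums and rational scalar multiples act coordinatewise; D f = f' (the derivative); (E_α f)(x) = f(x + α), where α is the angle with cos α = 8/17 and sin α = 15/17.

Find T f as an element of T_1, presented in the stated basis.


the result is g(x) = (2236/867)cos x - (964/289)sin x

E_alpha f = -1 - (212/51)cos x - (12/17)sin x
E_alpha E_alpha f = -1 - (2236/867)cos x + (964/289)sin x
D E_alpha E_alpha f = (964/289)cos x + (2236/867)sin x
D D E_alpha E_alpha f = (2236/867)cos x - (964/289)sin x


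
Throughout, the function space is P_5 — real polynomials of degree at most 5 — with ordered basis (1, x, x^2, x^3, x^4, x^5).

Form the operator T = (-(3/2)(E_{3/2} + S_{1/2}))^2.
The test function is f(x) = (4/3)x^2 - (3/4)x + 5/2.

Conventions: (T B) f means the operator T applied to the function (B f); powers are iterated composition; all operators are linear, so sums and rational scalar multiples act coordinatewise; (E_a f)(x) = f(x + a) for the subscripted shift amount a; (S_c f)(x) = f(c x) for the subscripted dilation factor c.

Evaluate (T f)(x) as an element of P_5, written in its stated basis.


g(x) = (75/16)x^2 + (1341/64)x + 3141/64

E_{3/2} f = (4/3)x^2 + (13/4)x + 35/8
S_{1/2} f = (1/3)x^2 - (3/8)x + 5/2
(E_{3/2} + S_{1/2}) f = (5/3)x^2 + (23/8)x + 55/8
(-(3/2)(E_{3/2} + S_{1/2})) f = -(5/2)x^2 - (69/16)x - 165/16
E_{3/2} (-(3/2)(E_{3/2} + S_{1/2})) f = -(5/2)x^2 - (189/16)x - 717/32
S_{1/2} (-(3/2)(E_{3/2} + S_{1/2})) f = -(5/8)x^2 - (69/32)x - 165/16
(E_{3/2} + S_{1/2}) (-(3/2)(E_{3/2} + S_{1/2})) f = -(25/8)x^2 - (447/32)x - 1047/32
(-(3/2)(E_{3/2} + S_{1/2})) (-(3/2)(E_{3/2} + S_{1/2})) f = (75/16)x^2 + (1341/64)x + 3141/64


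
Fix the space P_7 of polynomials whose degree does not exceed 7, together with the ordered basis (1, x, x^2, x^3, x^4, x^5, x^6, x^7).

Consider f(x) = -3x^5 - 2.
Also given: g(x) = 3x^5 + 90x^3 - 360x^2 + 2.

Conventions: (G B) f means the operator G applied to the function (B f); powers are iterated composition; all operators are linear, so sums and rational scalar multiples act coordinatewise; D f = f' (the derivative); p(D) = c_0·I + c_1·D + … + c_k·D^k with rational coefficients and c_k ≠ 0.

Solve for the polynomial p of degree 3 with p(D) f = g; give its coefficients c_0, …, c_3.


c_0 = -1, c_1 = 0, c_2 = -3/2, c_3 = 2

D^0 f = -3x^5 - 2
D^1 f = -15x^4
D^2 f = -60x^3
D^3 f = -180x^2
matching coefficients of g against c_0 f + c_1 Df + … from the top degree down determines the c_i
solution: c_0 = -1, c_1 = 0, c_2 = -3/2, c_3 = 2


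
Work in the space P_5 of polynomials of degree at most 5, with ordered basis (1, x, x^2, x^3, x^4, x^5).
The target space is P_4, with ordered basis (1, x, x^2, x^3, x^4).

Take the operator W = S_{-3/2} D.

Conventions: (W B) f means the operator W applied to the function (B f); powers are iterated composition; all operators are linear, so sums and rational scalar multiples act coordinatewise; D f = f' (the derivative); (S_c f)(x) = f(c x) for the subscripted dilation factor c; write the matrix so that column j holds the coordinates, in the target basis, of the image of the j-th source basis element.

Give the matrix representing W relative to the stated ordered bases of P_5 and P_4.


image of 1: 0
image of x: 1
image of x^2: -3x
image of x^3: (27/4)x^2
image of x^4: -(27/2)x^3
image of x^5: (405/16)x^4
each image's coordinates form column j of the matrix

the matrix is [[0, 1, 0, 0, 0, 0]; [0, 0, -3, 0, 0, 0]; [0, 0, 0, 27/4, 0, 0]; [0, 0, 0, 0, -27/2, 0]; [0, 0, 0, 0, 0, 405/16]] (rows listed top to bottom)


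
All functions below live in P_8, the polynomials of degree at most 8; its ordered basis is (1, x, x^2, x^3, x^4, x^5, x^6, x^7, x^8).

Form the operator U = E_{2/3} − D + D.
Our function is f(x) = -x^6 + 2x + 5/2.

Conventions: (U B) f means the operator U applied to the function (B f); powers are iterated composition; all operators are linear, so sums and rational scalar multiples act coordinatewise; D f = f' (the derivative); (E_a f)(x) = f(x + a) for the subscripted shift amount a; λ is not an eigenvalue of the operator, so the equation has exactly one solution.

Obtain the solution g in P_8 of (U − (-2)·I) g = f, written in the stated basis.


g(x) = -(1/3)x^6 + (4/9)x^5 + (20/81)x^4 - (160/729)x^3 - (400/2187)x^2 + (13570/19683)x + 249029/354294

write g with unknown coordinates in the stated basis and equate coefficients in (U − (-2)·I) g = f
solving from the highest basis element down gives g = -(1/3)x^6 + (4/9)x^5 + (20/81)x^4 - (160/729)x^3 - (400/2187)x^2 + (13570/19683)x + 249029/354294
check: U g = -(1/3)x^6 - (8/9)x^5 - (40/81)x^4 + (320/729)x^3 + (800/2187)x^2 + (12226/19683)x + 387677/354294
so U g − (-2)·g = -x^6 + 2x + 5/2 = f ✓


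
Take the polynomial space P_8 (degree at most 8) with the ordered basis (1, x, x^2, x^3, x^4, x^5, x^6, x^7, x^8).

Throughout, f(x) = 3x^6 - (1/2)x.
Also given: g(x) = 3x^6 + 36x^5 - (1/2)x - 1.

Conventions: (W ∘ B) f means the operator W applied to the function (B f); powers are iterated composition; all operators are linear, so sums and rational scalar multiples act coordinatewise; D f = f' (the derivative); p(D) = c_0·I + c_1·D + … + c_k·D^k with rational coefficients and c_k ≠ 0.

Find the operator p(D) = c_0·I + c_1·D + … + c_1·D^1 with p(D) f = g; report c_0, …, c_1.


D^0 f = 3x^6 - (1/2)x
D^1 f = 18x^5 - 1/2
matching coefficients of g against c_0 f + c_1 Df + … from the top degree down determines the c_i
solution: c_0 = 1, c_1 = 2

c_0 = 1, c_1 = 2


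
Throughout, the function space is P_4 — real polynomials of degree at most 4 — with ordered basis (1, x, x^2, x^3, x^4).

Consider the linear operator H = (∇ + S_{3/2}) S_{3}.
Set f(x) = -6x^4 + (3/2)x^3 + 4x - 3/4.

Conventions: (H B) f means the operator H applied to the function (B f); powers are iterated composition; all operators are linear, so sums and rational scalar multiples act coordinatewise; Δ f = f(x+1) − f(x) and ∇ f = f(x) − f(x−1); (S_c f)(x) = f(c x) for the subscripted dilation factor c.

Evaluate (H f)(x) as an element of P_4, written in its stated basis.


S_{3} f = -486x^4 + (81/2)x^3 + 12x - 3/4
∇ S_{3} f = -1944x^3 + (6075/2)x^2 - (4131/2)x + 1077/2
S_{3/2} S_{3} f = -(19683/8)x^4 + (2187/16)x^3 + 18x - 3/4
(∇ + S_{3/2}) S_{3} f = -(19683/8)x^4 - (28917/16)x^3 + (6075/2)x^2 - (4095/2)x + 2151/4

the image equals g(x) = -(19683/8)x^4 - (28917/16)x^3 + (6075/2)x^2 - (4095/2)x + 2151/4


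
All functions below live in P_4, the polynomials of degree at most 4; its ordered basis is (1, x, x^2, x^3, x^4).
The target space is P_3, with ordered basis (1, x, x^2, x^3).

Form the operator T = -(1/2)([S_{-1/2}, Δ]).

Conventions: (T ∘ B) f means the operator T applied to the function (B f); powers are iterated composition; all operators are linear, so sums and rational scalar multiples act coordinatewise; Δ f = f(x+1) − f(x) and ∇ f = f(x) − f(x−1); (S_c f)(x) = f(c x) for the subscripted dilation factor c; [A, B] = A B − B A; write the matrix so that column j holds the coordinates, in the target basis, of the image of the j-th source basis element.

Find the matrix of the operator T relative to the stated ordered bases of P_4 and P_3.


image of 1: 0
image of x: -3/4
image of x^2: (3/4)x - 3/8
image of x^3: -(9/16)x^2 + (9/16)x - 9/16
image of x^4: (3/8)x^3 - (9/16)x^2 + (9/8)x - 15/32
each image's coordinates form column j of the matrix

the matrix is [[0, -3/4, -3/8, -9/16, -15/32]; [0, 0, 3/4, 9/16, 9/8]; [0, 0, 0, -9/16, -9/16]; [0, 0, 0, 0, 3/8]] (rows listed top to bottom)


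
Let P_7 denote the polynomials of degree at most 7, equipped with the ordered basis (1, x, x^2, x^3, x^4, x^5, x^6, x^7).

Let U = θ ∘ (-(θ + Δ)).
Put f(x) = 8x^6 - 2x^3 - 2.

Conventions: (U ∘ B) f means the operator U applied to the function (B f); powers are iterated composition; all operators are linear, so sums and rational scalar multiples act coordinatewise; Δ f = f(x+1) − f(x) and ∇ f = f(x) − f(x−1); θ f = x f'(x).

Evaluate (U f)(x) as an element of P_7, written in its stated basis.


g(x) = -288x^6 - 240x^5 - 480x^4 - 462x^3 - 228x^2 - 42x

θ f = 48x^6 - 6x^3
Δ f = 48x^5 + 120x^4 + 160x^3 + 114x^2 + 42x + 6
(θ + Δ) f = 48x^6 + 48x^5 + 120x^4 + 154x^3 + 114x^2 + 42x + 6
(-(θ + Δ)) f = -48x^6 - 48x^5 - 120x^4 - 154x^3 - 114x^2 - 42x - 6
θ (-(θ + Δ)) f = -288x^6 - 240x^5 - 480x^4 - 462x^3 - 228x^2 - 42x


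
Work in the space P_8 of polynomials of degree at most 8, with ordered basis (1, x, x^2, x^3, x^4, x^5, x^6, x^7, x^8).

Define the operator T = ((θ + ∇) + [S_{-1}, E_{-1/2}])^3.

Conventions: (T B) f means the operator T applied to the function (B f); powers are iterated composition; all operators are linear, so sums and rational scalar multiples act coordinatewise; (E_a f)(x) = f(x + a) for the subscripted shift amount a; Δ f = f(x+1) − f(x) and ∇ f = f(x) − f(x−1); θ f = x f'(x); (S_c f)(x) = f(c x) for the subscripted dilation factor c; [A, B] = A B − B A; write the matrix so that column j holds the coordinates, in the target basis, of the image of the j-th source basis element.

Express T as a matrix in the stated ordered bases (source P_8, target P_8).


the matrix is [[0, 0, -4, 27/4, 62, -1425/16, 333/2, -18333/64, -8047/4]; [0, 1, 28, -39, -255, 355, -8967/8, 3927/2, 41117/8]; [0, 0, 8, 0, -168, 585/2, 1470, -46935/16, 13398]; [0, 0, 0, 27, 296, -490, -1665, 3325, -44737/2]; [0, 0, 0, 0, 64, 0, -1140, 9765/4, 7700]; [0, 0, 0, 0, 0, 125, 1092, -2289, -4074]; [0, 0, 0, 0, 0, 0, 216, 0, -4144]; [0, 0, 0, 0, 0, 0, 0, 343, 2704]; [0, 0, 0, 0, 0, 0, 0, 0, 512]] (rows listed top to bottom)

image of 1: 0
image of x: x
image of x^2: 8x^2 + 28x - 4
image of x^3: 27x^3 - 39x + 27/4
image of x^4: 64x^4 + 296x^3 - 168x^2 - 255x + 62
image of x^5: 125x^5 - 490x^3 + (585/2)x^2 + 355x - 1425/16
image of x^6: 216x^6 + 1092x^5 - 1140x^4 - 1665x^3 + 1470x^2 - (8967/8)x + 333/2
image of x^7: 343x^7 - 2289x^5 + (9765/4)x^4 + 3325x^3 - (46935/16)x^2 + (3927/2)x - 18333/64
image of x^8: 512x^8 + 2704x^7 - 4144x^6 - 4074x^5 + 7700x^4 - (44737/2)x^3 + 13398x^2 + (41117/8)x - 8047/4
each image's coordinates form column j of the matrix


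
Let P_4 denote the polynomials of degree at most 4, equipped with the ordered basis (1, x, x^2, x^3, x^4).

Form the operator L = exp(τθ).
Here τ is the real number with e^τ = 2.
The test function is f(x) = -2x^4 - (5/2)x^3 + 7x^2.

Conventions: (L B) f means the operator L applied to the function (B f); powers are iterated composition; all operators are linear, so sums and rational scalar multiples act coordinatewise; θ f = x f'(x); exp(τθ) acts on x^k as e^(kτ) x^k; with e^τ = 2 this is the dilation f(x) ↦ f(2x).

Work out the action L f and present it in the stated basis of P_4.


exp(τθ) x^k = e^(kτ) x^k; with e^τ = 2 this sends x^k to 2^k x^k
x^2 ↦ 4 x^2
x^3 ↦ 8 x^3
x^4 ↦ 16 x^4
applying this coordinatewise to f: exp(τθ) f = -32x^4 - 20x^3 + 28x^2

g(x) = -32x^4 - 20x^3 + 28x^2


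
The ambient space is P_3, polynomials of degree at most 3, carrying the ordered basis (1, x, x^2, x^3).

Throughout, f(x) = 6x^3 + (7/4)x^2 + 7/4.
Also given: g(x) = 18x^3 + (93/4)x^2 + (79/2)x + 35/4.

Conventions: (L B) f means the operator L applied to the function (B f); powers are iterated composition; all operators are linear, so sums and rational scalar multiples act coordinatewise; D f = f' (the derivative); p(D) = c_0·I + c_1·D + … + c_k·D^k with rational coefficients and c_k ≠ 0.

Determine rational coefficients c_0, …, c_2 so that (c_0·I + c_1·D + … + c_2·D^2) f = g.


D^0 f = 6x^3 + (7/4)x^2 + 7/4
D^1 f = 18x^2 + (7/2)x
D^2 f = 36x + 7/2
matching coefficients of g against c_0 f + c_1 Df + … from the top degree down determines the c_i
solution: c_0 = 3, c_1 = 1, c_2 = 1

c_0 = 3, c_1 = 1, c_2 = 1


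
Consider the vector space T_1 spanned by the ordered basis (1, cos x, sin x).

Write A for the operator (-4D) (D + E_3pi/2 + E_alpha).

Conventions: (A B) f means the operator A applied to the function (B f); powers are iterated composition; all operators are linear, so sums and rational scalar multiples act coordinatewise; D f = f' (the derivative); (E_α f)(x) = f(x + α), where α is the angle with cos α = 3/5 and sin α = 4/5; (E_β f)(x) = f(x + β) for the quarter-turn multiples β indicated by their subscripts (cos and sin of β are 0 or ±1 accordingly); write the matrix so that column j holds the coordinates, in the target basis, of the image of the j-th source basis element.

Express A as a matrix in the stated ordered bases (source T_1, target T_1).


the matrix is [[0, 0, 0]; [0, 16/5, -12/5]; [0, 12/5, 16/5]] (rows listed top to bottom)

image of 1: 0
image of cos x: (16/5)cos x + (12/5)sin x
image of sin x: -(12/5)cos x + (16/5)sin x
each image's coordinates form column j of the matrix


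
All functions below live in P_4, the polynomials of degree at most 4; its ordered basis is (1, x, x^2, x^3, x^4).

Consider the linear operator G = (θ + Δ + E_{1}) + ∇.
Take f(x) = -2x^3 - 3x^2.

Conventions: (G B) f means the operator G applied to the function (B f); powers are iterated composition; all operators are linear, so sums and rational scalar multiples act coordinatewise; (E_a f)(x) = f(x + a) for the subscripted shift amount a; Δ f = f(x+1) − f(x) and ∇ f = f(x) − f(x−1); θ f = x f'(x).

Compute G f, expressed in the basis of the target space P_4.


θ f = -6x^3 - 6x^2
Δ f = -6x^2 - 12x - 5
E_{1} f = -2x^3 - 9x^2 - 12x - 5
(θ + Δ + E_{1}) f = -8x^3 - 21x^2 - 24x - 10
∇ f = -6x^2 + 1
((θ + Δ + E_{1}) + ∇) f = -8x^3 - 27x^2 - 24x - 9

the result is g(x) = -8x^3 - 27x^2 - 24x - 9


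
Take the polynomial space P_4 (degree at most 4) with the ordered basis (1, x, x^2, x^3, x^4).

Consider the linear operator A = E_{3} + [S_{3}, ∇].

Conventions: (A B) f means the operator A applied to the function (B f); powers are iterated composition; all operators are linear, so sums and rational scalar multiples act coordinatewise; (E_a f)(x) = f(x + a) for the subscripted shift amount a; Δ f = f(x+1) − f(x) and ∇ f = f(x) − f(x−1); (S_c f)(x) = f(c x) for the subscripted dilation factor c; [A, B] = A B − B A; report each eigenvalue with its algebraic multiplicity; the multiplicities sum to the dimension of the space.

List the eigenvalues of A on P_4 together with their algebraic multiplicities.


image of 1: 1
image of x: x + 1
image of x^2: x^2 - 6x + 17
image of x^3: x^3 - 45x^2 + 99x + 1
image of x^4: x^4 - 204x^3 + 486x^2 - 204x + 161
the matrix is upper triangular; its diagonal is (1, 1, 1, 1, 1)
for a triangular matrix the eigenvalues are the diagonal entries, with algebraic multiplicity their repetition count

λ = 1 (multiplicity 5)


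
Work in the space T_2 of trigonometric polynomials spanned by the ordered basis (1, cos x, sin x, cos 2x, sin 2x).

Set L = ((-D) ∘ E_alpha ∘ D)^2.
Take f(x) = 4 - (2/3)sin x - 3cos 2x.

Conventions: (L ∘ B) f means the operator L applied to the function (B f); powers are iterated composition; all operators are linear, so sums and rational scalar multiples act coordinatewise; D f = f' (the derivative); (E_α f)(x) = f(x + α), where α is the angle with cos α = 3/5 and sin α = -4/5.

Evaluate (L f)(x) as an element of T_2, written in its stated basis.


g(x) = (16/25)cos x + (14/75)sin x + (25296/625)cos 2x + (16128/625)sin 2x

D f = -(2/3)cos x + 6sin 2x
E_alpha D f = -(2/5)cos x - (8/15)sin x - (144/25)cos 2x - (42/25)sin 2x
D (E_alpha ∘ D) f = -(8/15)cos x + (2/5)sin x - (84/25)cos 2x + (288/25)sin 2x
(-D) (E_alpha ∘ D) f = (8/15)cos x - (2/5)sin x + (84/25)cos 2x - (288/25)sin 2x
D ((-D) ∘ E_alpha ∘ D) f = -(2/5)cos x - (8/15)sin x - (576/25)cos 2x - (168/25)sin 2x
E_alpha D ((-D) ∘ E_alpha ∘ D) f = (14/75)cos x - (16/25)sin x + (8064/625)cos 2x - (12648/625)sin 2x
D (E_alpha ∘ D) ((-D) ∘ E_alpha ∘ D) f = -(16/25)cos x - (14/75)sin x - (25296/625)cos 2x - (16128/625)sin 2x
(-D) (E_alpha ∘ D) ((-D) ∘ E_alpha ∘ D) f = (16/25)cos x + (14/75)sin x + (25296/625)cos 2x + (16128/625)sin 2x


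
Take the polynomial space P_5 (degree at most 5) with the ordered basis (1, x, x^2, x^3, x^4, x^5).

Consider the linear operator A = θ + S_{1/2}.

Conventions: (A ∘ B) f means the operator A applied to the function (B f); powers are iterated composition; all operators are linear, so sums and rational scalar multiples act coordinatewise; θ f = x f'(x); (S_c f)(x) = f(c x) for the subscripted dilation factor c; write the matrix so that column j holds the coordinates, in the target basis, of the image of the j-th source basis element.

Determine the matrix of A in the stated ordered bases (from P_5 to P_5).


image of 1: 1
image of x: (3/2)x
image of x^2: (9/4)x^2
image of x^3: (25/8)x^3
image of x^4: (65/16)x^4
image of x^5: (161/32)x^5
each image's coordinates form column j of the matrix

the matrix is [[1, 0, 0, 0, 0, 0]; [0, 3/2, 0, 0, 0, 0]; [0, 0, 9/4, 0, 0, 0]; [0, 0, 0, 25/8, 0, 0]; [0, 0, 0, 0, 65/16, 0]; [0, 0, 0, 0, 0, 161/32]] (rows listed top to bottom)


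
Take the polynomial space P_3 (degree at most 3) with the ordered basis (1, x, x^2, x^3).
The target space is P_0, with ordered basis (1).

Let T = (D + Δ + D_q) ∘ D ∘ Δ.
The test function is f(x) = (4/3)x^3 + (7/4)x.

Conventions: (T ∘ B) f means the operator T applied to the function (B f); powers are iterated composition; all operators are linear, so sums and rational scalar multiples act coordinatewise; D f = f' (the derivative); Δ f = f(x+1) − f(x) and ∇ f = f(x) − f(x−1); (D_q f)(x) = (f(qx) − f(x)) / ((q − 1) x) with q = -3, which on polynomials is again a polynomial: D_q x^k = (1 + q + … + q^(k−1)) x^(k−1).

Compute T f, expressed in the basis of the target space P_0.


Δ f = 4x^2 + 4x + 37/12
D Δ f = 8x + 4
D D Δ f = 8
Δ D Δ f = 8
D_q D Δ f = 8
(D + Δ + D_q) D Δ f = 24

the image equals g(x) = 24


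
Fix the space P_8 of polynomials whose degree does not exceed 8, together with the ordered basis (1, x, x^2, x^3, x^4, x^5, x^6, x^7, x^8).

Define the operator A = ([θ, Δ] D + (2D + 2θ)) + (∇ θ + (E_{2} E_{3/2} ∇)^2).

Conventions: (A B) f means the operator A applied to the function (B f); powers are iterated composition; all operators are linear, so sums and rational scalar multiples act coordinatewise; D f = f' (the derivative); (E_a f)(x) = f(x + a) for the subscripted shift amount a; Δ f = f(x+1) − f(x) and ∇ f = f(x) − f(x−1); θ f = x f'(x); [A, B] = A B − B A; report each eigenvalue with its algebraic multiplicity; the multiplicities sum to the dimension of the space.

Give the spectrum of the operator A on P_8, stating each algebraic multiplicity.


λ = 0 (multiplicity 1), λ = 2 (multiplicity 1), λ = 4 (multiplicity 1), λ = 6 (multiplicity 1), λ = 8 (multiplicity 1), λ = 10 (multiplicity 1), λ = 12 (multiplicity 1), λ = 14 (multiplicity 1), λ = 16 (multiplicity 1)

image of 1: 0
image of x: 2x + 3
image of x^2: 4x^2 + 8x - 2
image of x^3: 6x^3 + 15x^2 - 9x + 33
image of x^4: 8x^4 + 24x^3 - 24x^2 + 136x + 418
image of x^5: 10x^5 + 35x^4 - 50x^3 + 350x^2 + 2085x + 4365
image of x^6: 12x^6 + 48x^5 - 90x^4 + 720x^3 + 6240x^2 + 26196x + 39926
image of x^7: 14x^7 + 63x^6 - 147x^5 + 1295x^4 + 14525x^3 + 91707x^2 + 279475x + 341761
image of x^8: 16x^8 + 80x^7 - 224x^6 + 2128x^5 + 28980x^4 + 244608x^3 + 1117872x^2 + 2734096x + 2796130
the matrix is upper triangular; its diagonal is (0, 2, 4, 6, 8, 10, 12, 14, 16)
for a triangular matrix the eigenvalues are the diagonal entries, with algebraic multiplicity their repetition count


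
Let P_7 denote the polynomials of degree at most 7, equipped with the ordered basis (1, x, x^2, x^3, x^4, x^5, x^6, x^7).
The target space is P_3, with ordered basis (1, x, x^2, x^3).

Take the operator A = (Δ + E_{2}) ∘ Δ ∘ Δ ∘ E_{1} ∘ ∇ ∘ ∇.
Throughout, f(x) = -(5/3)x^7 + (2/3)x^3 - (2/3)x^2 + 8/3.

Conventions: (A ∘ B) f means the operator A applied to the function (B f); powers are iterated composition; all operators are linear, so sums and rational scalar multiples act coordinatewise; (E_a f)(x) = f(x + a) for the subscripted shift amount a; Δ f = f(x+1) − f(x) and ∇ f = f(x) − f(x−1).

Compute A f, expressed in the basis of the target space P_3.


the image equals g(x) = -1400x^3 - 16800x^2 - 51800x - 53200

∇ f = -(35/3)x^6 + 35x^5 - (175/3)x^4 + (175/3)x^3 - 33x^2 + (25/3)x - 1/3
∇ ∇ f = -70x^5 + 350x^4 - (2450/3)x^3 + 1050x^2 - (2158/3)x + 614/3
E_{1} ∇ ∇ f = -70x^5 - (350/3)x^3 - (58/3)x - 4/3
Δ (E_{1} ∘ ∇ ∘ ∇) f = -350x^4 - 700x^3 - 1050x^2 - 700x - 206
Δ Δ (E_{1} ∘ ∇ ∘ ∇) f = -1400x^3 - 4200x^2 - 5600x - 2800
Δ (Δ ∘ Δ) (E_{1} ∘ ∇ ∘ ∇) f = -4200x^2 - 12600x - 11200
E_{2} (Δ ∘ Δ) (E_{1} ∘ ∇ ∘ ∇) f = -1400x^3 - 12600x^2 - 39200x - 42000
(Δ + E_{2}) (Δ ∘ Δ) (E_{1} ∘ ∇ ∘ ∇) f = -1400x^3 - 16800x^2 - 51800x - 53200


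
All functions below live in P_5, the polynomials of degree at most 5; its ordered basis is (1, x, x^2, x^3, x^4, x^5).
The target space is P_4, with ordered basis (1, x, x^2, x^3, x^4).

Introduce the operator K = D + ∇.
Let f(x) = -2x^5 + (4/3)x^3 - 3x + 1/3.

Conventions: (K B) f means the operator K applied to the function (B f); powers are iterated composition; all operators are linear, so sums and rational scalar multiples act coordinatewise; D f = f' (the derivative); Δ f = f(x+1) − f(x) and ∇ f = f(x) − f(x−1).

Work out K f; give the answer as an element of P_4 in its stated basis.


D f = -10x^4 + 4x^2 - 3
∇ f = -10x^4 + 20x^3 - 16x^2 + 6x - 11/3
(D + ∇) f = -20x^4 + 20x^3 - 12x^2 + 6x - 20/3

g(x) = -20x^4 + 20x^3 - 12x^2 + 6x - 20/3


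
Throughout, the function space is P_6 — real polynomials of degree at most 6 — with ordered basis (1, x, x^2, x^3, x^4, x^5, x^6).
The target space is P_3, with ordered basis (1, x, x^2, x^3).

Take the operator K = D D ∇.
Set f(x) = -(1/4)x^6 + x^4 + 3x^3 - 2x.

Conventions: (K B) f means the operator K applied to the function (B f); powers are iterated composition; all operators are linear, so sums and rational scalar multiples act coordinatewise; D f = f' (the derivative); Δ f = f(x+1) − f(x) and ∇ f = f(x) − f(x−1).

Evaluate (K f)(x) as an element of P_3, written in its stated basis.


∇ f = -(3/2)x^5 + (15/4)x^4 - x^3 + (27/4)x^2 - (13/2)x + 1/4
D ∇ f = -(15/2)x^4 + 15x^3 - 3x^2 + (27/2)x - 13/2
D (D ∇) f = -30x^3 + 45x^2 - 6x + 27/2

g(x) = -30x^3 + 45x^2 - 6x + 27/2


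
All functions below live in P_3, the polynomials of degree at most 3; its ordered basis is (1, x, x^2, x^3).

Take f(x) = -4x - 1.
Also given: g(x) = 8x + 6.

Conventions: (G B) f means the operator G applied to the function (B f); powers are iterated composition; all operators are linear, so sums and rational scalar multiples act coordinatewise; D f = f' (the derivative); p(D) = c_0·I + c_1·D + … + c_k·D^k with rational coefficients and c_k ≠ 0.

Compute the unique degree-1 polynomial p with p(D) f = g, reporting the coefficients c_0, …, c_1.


p(D) = -2·I − D, i.e. c_0 = -2, c_1 = -1

D^0 f = -4x - 1
D^1 f = -4
matching coefficients of g against c_0 f + c_1 Df + … from the top degree down determines the c_i
solution: c_0 = -2, c_1 = -1


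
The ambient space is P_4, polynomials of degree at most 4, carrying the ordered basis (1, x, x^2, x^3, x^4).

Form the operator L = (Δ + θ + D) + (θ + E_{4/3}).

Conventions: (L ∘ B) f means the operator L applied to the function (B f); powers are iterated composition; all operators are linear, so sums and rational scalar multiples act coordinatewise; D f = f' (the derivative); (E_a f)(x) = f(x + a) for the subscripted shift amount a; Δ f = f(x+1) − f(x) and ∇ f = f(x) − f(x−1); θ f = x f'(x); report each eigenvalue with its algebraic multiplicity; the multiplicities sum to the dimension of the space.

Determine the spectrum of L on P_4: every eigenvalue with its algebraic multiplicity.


λ = 1 (multiplicity 1), λ = 3 (multiplicity 1), λ = 5 (multiplicity 1), λ = 7 (multiplicity 1), λ = 9 (multiplicity 1)

image of 1: 1
image of x: 3x + 10/3
image of x^2: 5x^2 + (20/3)x + 25/9
image of x^3: 7x^3 + 10x^2 + (25/3)x + 91/27
image of x^4: 9x^4 + (40/3)x^3 + (50/3)x^2 + (364/27)x + 337/81
the matrix is upper triangular; its diagonal is (1, 3, 5, 7, 9)
for a triangular matrix the eigenvalues are the diagonal entries, with algebraic multiplicity their repetition count


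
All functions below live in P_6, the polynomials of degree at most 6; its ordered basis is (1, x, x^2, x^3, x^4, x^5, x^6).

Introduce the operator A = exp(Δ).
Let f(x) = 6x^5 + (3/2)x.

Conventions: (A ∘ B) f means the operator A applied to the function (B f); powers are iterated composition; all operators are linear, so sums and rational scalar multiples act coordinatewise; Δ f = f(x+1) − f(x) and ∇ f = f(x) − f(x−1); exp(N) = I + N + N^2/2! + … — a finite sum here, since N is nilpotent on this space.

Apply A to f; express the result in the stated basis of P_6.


the image equals g(x) = 6x^5 + 30x^4 + 120x^3 + 300x^2 + (903/2)x + 627/2

order-1 term: 30x^4 + 60x^3 + 60x^2 + 30x + 15/2
order-2 term: 60x^3 + 180x^2 + 210x + 90
order-3 term: 60x^2 + 180x + 150
order-4 term: 30x + 60
order-5 term: 6
the series for exp(Δ) f terminates at order 5
exp(Δ) f = 6x^5 + 30x^4 + 120x^3 + 300x^2 + (903/2)x + 627/2


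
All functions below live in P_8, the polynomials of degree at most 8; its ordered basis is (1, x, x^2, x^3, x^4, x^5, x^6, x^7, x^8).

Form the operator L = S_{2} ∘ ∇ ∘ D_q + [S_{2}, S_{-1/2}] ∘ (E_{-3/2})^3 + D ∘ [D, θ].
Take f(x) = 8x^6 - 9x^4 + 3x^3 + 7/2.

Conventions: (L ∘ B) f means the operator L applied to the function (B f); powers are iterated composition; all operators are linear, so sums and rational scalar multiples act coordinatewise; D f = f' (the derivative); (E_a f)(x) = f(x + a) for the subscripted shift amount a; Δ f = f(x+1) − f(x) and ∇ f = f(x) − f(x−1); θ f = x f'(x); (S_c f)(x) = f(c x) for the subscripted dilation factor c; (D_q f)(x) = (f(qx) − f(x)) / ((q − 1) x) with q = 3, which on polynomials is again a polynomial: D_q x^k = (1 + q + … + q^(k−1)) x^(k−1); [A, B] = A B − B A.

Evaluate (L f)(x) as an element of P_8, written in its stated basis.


g(x) = 233200x^4 - 232960x^3 + 112052x^2 - 26786x + 2513

D_q f = 2912x^5 - 360x^3 + 39x^2
∇ D_q f = 14560x^4 - 29120x^3 + 28040x^2 - 13402x + 2513
S_{2} (∇ ∘ D_q) f = 232960x^4 - 232960x^3 + 112160x^2 - 26804x + 2513
E_{-3/2} f = 8x^6 - 72x^5 + 261x^4 - 483x^3 + (945/2)x^2 - (891/4)x + 623/16
E_{-3/2} E_{-3/2} f = 8x^6 - 144x^5 + 1071x^4 - 4209x^3 + 9207x^2 - 10611x + 10051/2
E_{-3/2} E_{-3/2} E_{-3/2} f = 8x^6 - 216x^5 + 2421x^4 - 14415x^3 + (96147/2)x^2 - (340443/4)x + 999515/16
S_{-1/2} (E_{-3/2})^3 f = (1/8)x^6 + (27/4)x^5 + (2421/16)x^4 + (14415/8)x^3 + (96147/8)x^2 + (340443/8)x + 999515/16
S_{2} S_{-1/2} (E_{-3/2})^3 f = 8x^6 + 216x^5 + 2421x^4 + 14415x^3 + (96147/2)x^2 + (340443/4)x + 999515/16
S_{2} (E_{-3/2})^3 f = 512x^6 - 6912x^5 + 38736x^4 - 115320x^3 + 192294x^2 - (340443/2)x + 999515/16
S_{-1/2} S_{2} (E_{-3/2})^3 f = 8x^6 + 216x^5 + 2421x^4 + 14415x^3 + (96147/2)x^2 + (340443/4)x + 999515/16
[S_{2}, S_{-1/2}] (E_{-3/2})^3 f = 0
θ f = 48x^6 - 36x^4 + 9x^3
D θ f = 288x^5 - 144x^3 + 27x^2
D f = 48x^5 - 36x^3 + 9x^2
θ D f = 240x^5 - 108x^3 + 18x^2
[D, θ] f = 48x^5 - 36x^3 + 9x^2
D [D, θ] f = 240x^4 - 108x^2 + 18x
(S_{2} ∘ ∇ ∘ D_q + [S_{2}, S_{-1/2}] ∘ (E_{-3/2})^3 + D ∘ [D, θ]) f = 233200x^4 - 232960x^3 + 112052x^2 - 26786x + 2513


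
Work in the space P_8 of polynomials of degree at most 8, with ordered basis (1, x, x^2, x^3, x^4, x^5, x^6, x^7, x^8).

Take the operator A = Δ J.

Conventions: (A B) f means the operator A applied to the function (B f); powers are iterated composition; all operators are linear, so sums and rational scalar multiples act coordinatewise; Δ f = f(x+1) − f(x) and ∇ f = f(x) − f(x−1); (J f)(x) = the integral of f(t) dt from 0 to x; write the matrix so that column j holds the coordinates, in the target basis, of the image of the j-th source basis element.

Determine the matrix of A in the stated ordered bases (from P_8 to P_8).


image of 1: 1
image of x: x + 1/2
image of x^2: x^2 + x + 1/3
image of x^3: x^3 + (3/2)x^2 + x + 1/4
image of x^4: x^4 + 2x^3 + 2x^2 + x + 1/5
image of x^5: x^5 + (5/2)x^4 + (10/3)x^3 + (5/2)x^2 + x + 1/6
image of x^6: x^6 + 3x^5 + 5x^4 + 5x^3 + 3x^2 + x + 1/7
image of x^7: x^7 + (7/2)x^6 + 7x^5 + (35/4)x^4 + 7x^3 + (7/2)x^2 + x + 1/8
image of x^8: x^8 + 4x^7 + (28/3)x^6 + 14x^5 + 14x^4 + (28/3)x^3 + 4x^2 + x + 1/9
each image's coordinates form column j of the matrix

the matrix is [[1, 1/2, 1/3, 1/4, 1/5, 1/6, 1/7, 1/8, 1/9]; [0, 1, 1, 1, 1, 1, 1, 1, 1]; [0, 0, 1, 3/2, 2, 5/2, 3, 7/2, 4]; [0, 0, 0, 1, 2, 10/3, 5, 7, 28/3]; [0, 0, 0, 0, 1, 5/2, 5, 35/4, 14]; [0, 0, 0, 0, 0, 1, 3, 7, 14]; [0, 0, 0, 0, 0, 0, 1, 7/2, 28/3]; [0, 0, 0, 0, 0, 0, 0, 1, 4]; [0, 0, 0, 0, 0, 0, 0, 0, 1]] (rows listed top to bottom)


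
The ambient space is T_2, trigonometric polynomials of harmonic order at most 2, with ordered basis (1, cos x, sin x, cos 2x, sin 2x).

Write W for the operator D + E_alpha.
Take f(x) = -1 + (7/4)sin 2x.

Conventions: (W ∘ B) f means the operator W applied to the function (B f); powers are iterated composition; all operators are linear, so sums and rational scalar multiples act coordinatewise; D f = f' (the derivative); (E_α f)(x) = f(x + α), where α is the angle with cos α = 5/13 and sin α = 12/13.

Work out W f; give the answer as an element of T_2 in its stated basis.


the result is g(x) = -1 + (1603/338)cos 2x - (833/676)sin 2x

D f = (7/2)cos 2x
E_alpha f = -1 + (210/169)cos 2x - (833/676)sin 2x
(D + E_alpha) f = -1 + (1603/338)cos 2x - (833/676)sin 2x


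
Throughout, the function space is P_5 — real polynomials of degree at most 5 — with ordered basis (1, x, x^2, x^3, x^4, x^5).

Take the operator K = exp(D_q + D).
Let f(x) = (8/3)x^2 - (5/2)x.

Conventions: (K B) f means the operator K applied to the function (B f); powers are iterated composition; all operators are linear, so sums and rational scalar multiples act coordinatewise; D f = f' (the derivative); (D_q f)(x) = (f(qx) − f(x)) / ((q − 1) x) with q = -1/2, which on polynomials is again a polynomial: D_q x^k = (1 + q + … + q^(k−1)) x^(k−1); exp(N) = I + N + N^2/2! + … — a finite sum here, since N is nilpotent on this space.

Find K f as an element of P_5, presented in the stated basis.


order-1 term: (20/3)x - 5
order-2 term: 20/3
the series for exp(D_q + D) f terminates at order 2
exp(D_q + D) f = (8/3)x^2 + (25/6)x + 5/3

g(x) = (8/3)x^2 + (25/6)x + 5/3


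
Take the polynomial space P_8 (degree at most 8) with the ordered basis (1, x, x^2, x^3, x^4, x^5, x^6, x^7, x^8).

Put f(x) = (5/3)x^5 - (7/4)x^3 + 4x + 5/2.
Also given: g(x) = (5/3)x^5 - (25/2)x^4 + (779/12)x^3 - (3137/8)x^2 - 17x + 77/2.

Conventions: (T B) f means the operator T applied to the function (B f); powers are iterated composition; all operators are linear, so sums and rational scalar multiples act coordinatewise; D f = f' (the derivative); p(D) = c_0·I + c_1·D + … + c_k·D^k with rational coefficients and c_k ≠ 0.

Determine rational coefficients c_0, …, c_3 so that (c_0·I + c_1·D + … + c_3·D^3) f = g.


c_0 = 1, c_1 = -3/2, c_2 = 2, c_3 = -4

D^0 f = (5/3)x^5 - (7/4)x^3 + 4x + 5/2
D^1 f = (25/3)x^4 - (21/4)x^2 + 4
D^2 f = (100/3)x^3 - (21/2)x
D^3 f = 100x^2 - 21/2
matching coefficients of g against c_0 f + c_1 Df + … from the top degree down determines the c_i
solution: c_0 = 1, c_1 = -3/2, c_2 = 2, c_3 = -4


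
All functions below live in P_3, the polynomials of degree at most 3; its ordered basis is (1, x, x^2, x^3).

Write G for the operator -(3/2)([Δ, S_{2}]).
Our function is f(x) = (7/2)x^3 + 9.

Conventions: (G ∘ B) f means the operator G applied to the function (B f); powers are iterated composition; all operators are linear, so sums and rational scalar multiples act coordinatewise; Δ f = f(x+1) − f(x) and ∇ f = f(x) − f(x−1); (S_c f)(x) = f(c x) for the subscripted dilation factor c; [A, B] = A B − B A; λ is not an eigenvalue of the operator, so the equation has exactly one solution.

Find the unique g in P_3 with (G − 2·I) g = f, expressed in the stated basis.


g(x) = -(7/4)x^3 + (63/4)x^2 - (189/8)x - 417/32

write g with unknown coordinates in the stated basis and equate coefficients in (G − 2·I) g = f
solving from the highest basis element down gives g = -(7/4)x^3 + (63/4)x^2 - (189/8)x - 417/32
check: G g = (63/2)x^2 - (189/4)x - 273/16
so G g − 2·g = (7/2)x^3 + 9 = f ✓


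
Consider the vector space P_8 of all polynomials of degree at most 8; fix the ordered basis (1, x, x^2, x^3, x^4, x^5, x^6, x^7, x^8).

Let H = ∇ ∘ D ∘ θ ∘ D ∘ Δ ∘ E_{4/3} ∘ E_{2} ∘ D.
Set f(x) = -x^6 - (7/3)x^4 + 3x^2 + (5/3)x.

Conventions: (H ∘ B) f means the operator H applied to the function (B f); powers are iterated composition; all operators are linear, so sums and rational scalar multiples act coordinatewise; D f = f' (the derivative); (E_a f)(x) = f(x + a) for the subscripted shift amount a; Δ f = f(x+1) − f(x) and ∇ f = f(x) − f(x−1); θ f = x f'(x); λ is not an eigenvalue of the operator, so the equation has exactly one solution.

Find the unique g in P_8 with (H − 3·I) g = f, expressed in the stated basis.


g(x) = (1/3)x^6 + (7/9)x^4 - x^2 + (2155/9)x + 1480/3

write g with unknown coordinates in the stated basis and equate coefficients in (H − 3·I) g = f
solving from the highest basis element down gives g = (1/3)x^6 + (7/9)x^4 - x^2 + (2155/9)x + 1480/3
check: H g = 720x + 1480
so H g − 3·g = -x^6 - (7/3)x^4 + 3x^2 + (5/3)x = f ✓


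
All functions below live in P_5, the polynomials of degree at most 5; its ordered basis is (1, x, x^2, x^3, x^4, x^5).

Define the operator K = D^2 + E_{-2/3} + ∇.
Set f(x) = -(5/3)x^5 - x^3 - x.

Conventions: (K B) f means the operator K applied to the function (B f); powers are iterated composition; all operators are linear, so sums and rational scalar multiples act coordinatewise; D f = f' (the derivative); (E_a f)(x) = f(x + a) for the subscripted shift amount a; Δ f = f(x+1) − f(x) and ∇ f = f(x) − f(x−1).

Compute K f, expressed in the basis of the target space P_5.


the result is g(x) = -(5/3)x^5 - (25/9)x^4 - (677/27)x^3 - (1031/81)x^2 + (329/243)x - 1811/729

D f = -(25/3)x^4 - 3x^2 - 1
D D f = -(100/3)x^3 - 6x
E_{-2/3} f = -(5/3)x^5 + (50/9)x^4 - (227/27)x^3 + (562/81)x^2 - (967/243)x + 862/729
∇ f = -(25/3)x^4 + (50/3)x^3 - (59/3)x^2 + (34/3)x - 11/3
(D^2 + E_{-2/3} + ∇) f = -(5/3)x^5 - (25/9)x^4 - (677/27)x^3 - (1031/81)x^2 + (329/243)x - 1811/729


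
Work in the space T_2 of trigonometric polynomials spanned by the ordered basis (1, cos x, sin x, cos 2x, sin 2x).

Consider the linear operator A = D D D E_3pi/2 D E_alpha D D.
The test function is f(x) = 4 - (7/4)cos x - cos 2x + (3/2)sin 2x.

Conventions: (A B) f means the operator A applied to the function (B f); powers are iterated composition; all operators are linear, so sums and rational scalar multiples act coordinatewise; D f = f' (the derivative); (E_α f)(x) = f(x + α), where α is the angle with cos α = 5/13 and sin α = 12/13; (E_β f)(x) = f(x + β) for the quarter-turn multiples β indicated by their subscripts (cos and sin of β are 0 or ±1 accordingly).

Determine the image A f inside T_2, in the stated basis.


D f = (7/4)sin x + 3cos 2x + 2sin 2x
D D f = (7/4)cos x + 4cos 2x - 6sin 2x
E_alpha (D D) f = (35/52)cos x - (21/13)sin x - (92/13)cos 2x + (18/13)sin 2x
D E_alpha (D D) f = -(21/13)cos x - (35/52)sin x + (36/13)cos 2x + (184/13)sin 2x
E_3pi/2 (D E_alpha) (D D) f = (35/52)cos x - (21/13)sin x - (36/13)cos 2x - (184/13)sin 2x
D E_3pi/2 (D E_alpha) (D D) f = -(21/13)cos x - (35/52)sin x - (368/13)cos 2x + (72/13)sin 2x
D D E_3pi/2 (D E_alpha) (D D) f = -(35/52)cos x + (21/13)sin x + (144/13)cos 2x + (736/13)sin 2x
D (D D E_3pi/2) (D E_alpha) (D D) f = (21/13)cos x + (35/52)sin x + (1472/13)cos 2x - (288/13)sin 2x

the image equals g(x) = (21/13)cos x + (35/52)sin x + (1472/13)cos 2x - (288/13)sin 2x
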